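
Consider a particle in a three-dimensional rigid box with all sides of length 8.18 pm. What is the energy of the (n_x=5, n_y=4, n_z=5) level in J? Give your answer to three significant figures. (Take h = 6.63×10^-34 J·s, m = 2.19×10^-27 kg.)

For a 3D rectangular well E = (h²/8m)·Σ n_i²/L_i² = (6.63×10^-34)²/(8·2.19×10^-27) · [5²/(8.18 pm)² + 4²/(8.18 pm)² + 5²/(8.18 pm)²].
Evaluating gives E = 2.47×10^-17 J.

E = 2.47×10^-17 J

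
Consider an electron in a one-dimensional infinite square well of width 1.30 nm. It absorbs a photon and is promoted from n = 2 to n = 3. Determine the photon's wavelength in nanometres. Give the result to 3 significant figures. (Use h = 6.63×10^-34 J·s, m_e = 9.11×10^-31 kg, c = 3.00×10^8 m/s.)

E_1 = h²/(8m_eL²) = 3.569×10^-20 J, so ΔE = (3² − 2²)E_1 = 1.785×10^-19 J.
λ = hc/ΔE = (6.63×10^-34·3.00×10^8)/1.785×10^-19 = 1.11×10^-6 m = 1.11×10^3 nm.

λ = 1.11×10^3 nm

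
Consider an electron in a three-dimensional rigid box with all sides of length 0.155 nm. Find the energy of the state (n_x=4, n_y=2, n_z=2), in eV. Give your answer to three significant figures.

For a 3D rectangular well E = (h²/8m_e)·Σ n_i²/L_i² = (6.626×10^-34)²/(8·9.109×10^-31) · [4²/(0.155 nm)² + 2²/(0.155 nm)² + 2²/(0.155 nm)²].
Evaluating gives E = 6.019×10^-17 J = 376 eV.

E = 376 eV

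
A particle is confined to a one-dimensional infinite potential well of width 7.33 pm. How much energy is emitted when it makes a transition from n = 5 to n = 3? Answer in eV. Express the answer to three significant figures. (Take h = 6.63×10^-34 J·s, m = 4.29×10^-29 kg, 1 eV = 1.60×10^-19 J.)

|ΔE| = 2.38×10^3 eV

E_1 = h²/(8mL²) = 2.384×10^-17 J.
|ΔE| = |5² − 3²|·E_1 = 16·2.384×10^-17 J = 3.814×10^-16 J = 2.38×10^3 eV.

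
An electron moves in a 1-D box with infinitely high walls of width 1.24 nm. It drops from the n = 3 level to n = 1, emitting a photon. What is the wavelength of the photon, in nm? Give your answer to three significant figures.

λ = 634 nm

E_1 = h²/(8m_eL²) = 3.918×10^-20 J, so ΔE = (3² − 1²)E_1 = 3.134×10^-19 J.
λ = hc/ΔE = (6.626×10^-34·2.998×10^8)/3.134×10^-19 = 6.34×10^-7 m = 634 nm.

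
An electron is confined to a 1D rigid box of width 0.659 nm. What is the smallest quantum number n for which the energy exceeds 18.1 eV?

E_1 = h²/(8m_eL²) = 1.387×10^-19 J = 0.8658 eV.
Need n² > 18.1/0.8658 = 20.91, i.e. n > 4.573.
The smallest integer satisfying this is n = 5.

n = 5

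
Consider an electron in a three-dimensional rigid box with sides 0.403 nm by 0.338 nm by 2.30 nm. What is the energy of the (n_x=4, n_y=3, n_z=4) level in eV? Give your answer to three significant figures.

For a 3D rectangular well E = (h²/8m_e)·Σ n_i²/L_i² = (6.626×10^-34)²/(8·9.109×10^-31) · [4²/(0.403 nm)² + 3²/(0.338 nm)² + 4²/(2.30 nm)²].
Evaluating gives E = 1.086×10^-17 J = 67.8 eV.

E = 67.8 eV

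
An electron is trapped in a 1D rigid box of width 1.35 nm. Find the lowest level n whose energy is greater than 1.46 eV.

n = 3

E_1 = h²/(8m_eL²) = 3.306×10^-20 J = 0.2064 eV.
Need n² > 1.46/0.2064 = 7.074, i.e. n > 2.660.
The smallest integer satisfying this is n = 3.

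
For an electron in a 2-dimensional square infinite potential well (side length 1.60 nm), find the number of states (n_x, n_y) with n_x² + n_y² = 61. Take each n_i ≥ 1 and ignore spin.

degeneracy = 2

The level has n_x² + n_y² = 61. The ordered positive-integer solutions are (5, 6), (6, 5).
That gives 2 states.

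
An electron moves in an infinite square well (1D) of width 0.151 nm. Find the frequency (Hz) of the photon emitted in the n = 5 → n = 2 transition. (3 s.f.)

f = 8.37×10^16 Hz

E_1 = h²/(8m_eL²) = 2.642×10^-18 J and ΔE = (5² − 2²)E_1 = 5.548×10^-17 J.
f = ΔE/h = 5.548×10^-17/6.626×10^-34 = 8.37×10^16 Hz.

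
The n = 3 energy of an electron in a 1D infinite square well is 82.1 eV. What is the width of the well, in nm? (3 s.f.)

L = 0.203 nm

From E_n = n²h²/(8m_eL²), L = n·h/√(8m_eE_n).
E_3 = 82.1 eV = 1.315×10^-17 J, so L = 3·6.626×10^-34/√(8·9.109×10^-31·1.315×10^-17) = 2.03×10^-10 m = 0.203 nm.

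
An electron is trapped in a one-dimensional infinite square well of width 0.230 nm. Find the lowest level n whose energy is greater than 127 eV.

n = 5

E_1 = h²/(8m_eL²) = 1.139×10^-18 J = 7.110 eV.
Need n² > 127/7.110 = 17.86, i.e. n > 4.226.
The smallest integer satisfying this is n = 5.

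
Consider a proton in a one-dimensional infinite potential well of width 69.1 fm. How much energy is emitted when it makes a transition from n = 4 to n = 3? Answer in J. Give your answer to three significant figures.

|ΔE| = 4.81×10^-14 J

E_1 = h²/(8m_pL²) = 6.870×10^-15 J.
|ΔE| = |4² − 3²|·E_1 = 7·6.870×10^-15 J = 4.81×10^-14 J.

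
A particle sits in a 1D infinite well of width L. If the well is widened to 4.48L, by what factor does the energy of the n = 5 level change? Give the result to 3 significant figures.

0.0498

E_n ∝ 1/L², so the energy scales by 1/4.48² = 0.0498.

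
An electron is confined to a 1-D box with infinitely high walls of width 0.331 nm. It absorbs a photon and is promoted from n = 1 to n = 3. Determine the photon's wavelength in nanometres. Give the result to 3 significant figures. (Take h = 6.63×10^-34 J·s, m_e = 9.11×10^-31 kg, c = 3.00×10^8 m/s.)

λ = 45.2 nm

E_1 = h²/(8m_eL²) = 5.505×10^-19 J, so ΔE = (3² − 1²)E_1 = 4.404×10^-18 J.
λ = hc/ΔE = (6.63×10^-34·3.00×10^8)/4.404×10^-18 = 4.52×10^-8 m = 45.2 nm.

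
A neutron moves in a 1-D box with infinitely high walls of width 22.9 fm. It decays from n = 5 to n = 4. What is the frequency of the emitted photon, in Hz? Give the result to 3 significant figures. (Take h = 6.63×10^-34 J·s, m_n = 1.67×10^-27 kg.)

E_1 = h²/(8m_nL²) = 6.274×10^-14 J and ΔE = (5² − 4²)E_1 = 5.647×10^-13 J.
f = ΔE/h = 5.647×10^-13/6.63×10^-34 = 8.52×10^20 Hz.

f = 8.52×10^20 Hz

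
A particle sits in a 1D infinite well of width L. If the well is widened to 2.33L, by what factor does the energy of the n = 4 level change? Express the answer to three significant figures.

0.184

E_n ∝ 1/L², so the energy scales by 1/2.33² = 0.184.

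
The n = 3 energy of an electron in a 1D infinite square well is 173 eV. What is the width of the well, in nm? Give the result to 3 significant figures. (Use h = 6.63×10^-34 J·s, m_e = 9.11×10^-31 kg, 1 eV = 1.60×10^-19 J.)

L = 0.140 nm

From E_n = n²h²/(8m_eL²), L = n·h/√(8m_eE_n).
E_3 = 173 eV = 2.768×10^-17 J, so L = 3·6.63×10^-34/√(8·9.11×10^-31·2.768×10^-17) = 1.40×10^-10 m = 0.140 nm.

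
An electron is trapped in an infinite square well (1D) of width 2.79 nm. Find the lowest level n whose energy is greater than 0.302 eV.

n = 3

E_1 = h²/(8m_eL²) = 7.740×10^-21 J = 0.04831 eV.
Need n² > 0.302/0.04831 = 6.251, i.e. n > 2.500.
The smallest integer satisfying this is n = 3.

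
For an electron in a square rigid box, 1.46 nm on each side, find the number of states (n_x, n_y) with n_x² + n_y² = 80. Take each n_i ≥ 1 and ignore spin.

degeneracy = 2

The level has n_x² + n_y² = 80. The ordered positive-integer solutions are (4, 8), (8, 4).
That gives 2 states.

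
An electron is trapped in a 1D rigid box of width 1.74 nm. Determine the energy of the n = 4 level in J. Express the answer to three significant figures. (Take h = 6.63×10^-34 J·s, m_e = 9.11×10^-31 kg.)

E_4 = 3.19×10^-19 J

For an infinite well E_n = n²h²/(8m_eL²), so E_1 = h²/(8m_eL²) = (6.63×10^-34)²/(8·9.11×10^-31·(1.74×10^-9 m)²) = 1.992×10^-20 J.
Then E_4 = 4²·E_1 = 16·1.992×10^-20 J = 3.19×10^-19 J.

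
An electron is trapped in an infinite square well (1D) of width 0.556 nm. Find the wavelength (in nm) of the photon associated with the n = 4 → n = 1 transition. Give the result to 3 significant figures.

λ = 68.0 nm

E_1 = h²/(8m_eL²) = 1.949×10^-19 J, so ΔE = (4² − 1²)E_1 = 2.923×10^-18 J.
λ = hc/ΔE = (6.626×10^-34·2.998×10^8)/2.923×10^-18 = 6.80×10^-8 m = 68.0 nm.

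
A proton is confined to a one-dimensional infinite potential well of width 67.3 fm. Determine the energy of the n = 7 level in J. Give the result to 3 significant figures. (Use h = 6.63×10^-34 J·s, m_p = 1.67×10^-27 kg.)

For an infinite well E_n = n²h²/(8m_pL²), so E_1 = h²/(8m_pL²) = (6.63×10^-34)²/(8·1.67×10^-27·(6.73×10^-14 m)²) = 7.264×10^-15 J.
Then E_7 = 7²·E_1 = 49·7.264×10^-15 J = 3.56×10^-13 J.

E_7 = 3.56×10^-13 J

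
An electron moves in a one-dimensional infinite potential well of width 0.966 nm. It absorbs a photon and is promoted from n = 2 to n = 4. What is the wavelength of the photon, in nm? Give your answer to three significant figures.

E_1 = h²/(8m_eL²) = 6.456×10^-20 J, so ΔE = (4² − 2²)E_1 = 7.747×10^-19 J.
λ = hc/ΔE = (6.626×10^-34·2.998×10^8)/7.747×10^-19 = 2.56×10^-7 m = 256 nm.

λ = 256 nm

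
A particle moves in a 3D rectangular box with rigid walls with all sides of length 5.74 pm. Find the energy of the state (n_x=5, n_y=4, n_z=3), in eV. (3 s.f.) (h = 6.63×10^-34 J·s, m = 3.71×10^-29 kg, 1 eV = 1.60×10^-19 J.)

For a 3D rectangular well E = (h²/8m)·Σ n_i²/L_i² = (6.63×10^-34)²/(8·3.71×10^-29) · [5²/(5.74 pm)² + 4²/(5.74 pm)² + 3²/(5.74 pm)²].
Evaluating gives E = 2.248×10^-15 J = 1.40×10^4 eV.

E = 1.40×10^4 eV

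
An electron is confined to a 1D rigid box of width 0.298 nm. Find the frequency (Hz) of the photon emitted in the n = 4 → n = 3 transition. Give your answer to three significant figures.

E_1 = h²/(8m_eL²) = 6.784×10^-19 J and ΔE = (4² − 3²)E_1 = 4.749×10^-18 J.
f = ΔE/h = 4.749×10^-18/6.626×10^-34 = 7.17×10^15 Hz.

f = 7.17×10^15 Hz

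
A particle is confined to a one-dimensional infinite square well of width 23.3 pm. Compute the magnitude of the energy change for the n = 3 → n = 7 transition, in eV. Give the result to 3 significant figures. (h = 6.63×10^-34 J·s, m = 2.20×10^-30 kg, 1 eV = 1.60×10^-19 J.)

|ΔE| = 1.15×10^4 eV

E_1 = h²/(8mL²) = 4.600×10^-17 J.
|ΔE| = |3² − 7²|·E_1 = 40·4.600×10^-17 J = 1.840×10^-15 J = 1.15×10^4 eV.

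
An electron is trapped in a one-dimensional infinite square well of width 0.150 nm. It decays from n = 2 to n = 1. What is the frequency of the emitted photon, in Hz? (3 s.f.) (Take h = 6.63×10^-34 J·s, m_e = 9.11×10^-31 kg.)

E_1 = h²/(8m_eL²) = 2.681×10^-18 J and ΔE = (2² − 1²)E_1 = 8.043×10^-18 J.
f = ΔE/h = 8.043×10^-18/6.63×10^-34 = 1.21×10^16 Hz.

f = 1.21×10^16 Hz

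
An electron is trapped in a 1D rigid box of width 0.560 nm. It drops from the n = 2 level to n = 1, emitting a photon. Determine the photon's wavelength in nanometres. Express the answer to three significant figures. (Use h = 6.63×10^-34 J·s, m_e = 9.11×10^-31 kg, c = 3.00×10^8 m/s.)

E_1 = h²/(8m_eL²) = 1.923×10^-19 J, so ΔE = (2² − 1²)E_1 = 5.769×10^-19 J.
λ = hc/ΔE = (6.63×10^-34·3.00×10^8)/5.769×10^-19 = 3.45×10^-7 m = 345 nm.

λ = 345 nm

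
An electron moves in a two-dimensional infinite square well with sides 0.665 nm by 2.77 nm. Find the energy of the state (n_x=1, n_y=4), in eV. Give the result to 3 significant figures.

For a 2D rectangular well E = (h²/8m_e)·Σ n_i²/L_i² = (6.626×10^-34)²/(8·9.109×10^-31) · [1²/(0.665 nm)² + 4²/(2.77 nm)²].
Evaluating gives E = 2.619×10^-19 J = 1.63 eV.

E = 1.63 eV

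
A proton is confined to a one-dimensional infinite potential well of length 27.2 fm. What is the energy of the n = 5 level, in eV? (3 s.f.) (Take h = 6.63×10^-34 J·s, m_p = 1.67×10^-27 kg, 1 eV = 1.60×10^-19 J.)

For an infinite well E_n = n²h²/(8m_pL²), so E_1 = h²/(8m_pL²) = (6.63×10^-34)²/(8·1.67×10^-27·(2.72×10^-14 m)²) = 4.447×10^-14 J.
Then E_5 = 5²·E_1 = 25·4.447×10^-14 J = 1.112×10^-12 J.
Converting, E_5 = 1.112×10^-12 J / (1.60×10^-19 J/eV) = 6.95×10^6 eV.

E_5 = 6.95×10^6 eV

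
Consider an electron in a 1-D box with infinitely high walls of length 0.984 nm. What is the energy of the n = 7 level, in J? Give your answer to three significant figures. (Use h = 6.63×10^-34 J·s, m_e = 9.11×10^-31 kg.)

For an infinite well E_n = n²h²/(8m_eL²), so E_1 = h²/(8m_eL²) = (6.63×10^-34)²/(8·9.11×10^-31·(9.84×10^-10 m)²) = 6.229×10^-20 J.
Then E_7 = 7²·E_1 = 49·6.229×10^-20 J = 3.05×10^-18 J.

E_7 = 3.05×10^-18 J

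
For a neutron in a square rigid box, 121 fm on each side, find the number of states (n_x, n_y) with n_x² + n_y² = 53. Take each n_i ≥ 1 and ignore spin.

The level has n_x² + n_y² = 53. The ordered positive-integer solutions are (2, 7), (7, 2).
That gives 2 states.

degeneracy = 2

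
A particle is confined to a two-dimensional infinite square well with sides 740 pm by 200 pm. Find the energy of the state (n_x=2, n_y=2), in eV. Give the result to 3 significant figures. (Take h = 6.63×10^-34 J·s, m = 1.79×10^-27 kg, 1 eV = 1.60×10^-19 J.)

For a 2D rectangular well E = (h²/8m)·Σ n_i²/L_i² = (6.63×10^-34)²/(8·1.79×10^-27) · [2²/(740 pm)² + 2²/(200 pm)²].
Evaluating gives E = 3.294×10^-21 J = 0.0206 eV.

E = 0.0206 eV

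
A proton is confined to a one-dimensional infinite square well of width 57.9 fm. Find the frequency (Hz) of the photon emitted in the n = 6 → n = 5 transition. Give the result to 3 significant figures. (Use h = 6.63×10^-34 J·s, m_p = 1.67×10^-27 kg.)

f = 1.63×10^20 Hz

E_1 = h²/(8m_pL²) = 9.814×10^-15 J and ΔE = (6² − 5²)E_1 = 1.080×10^-13 J.
f = ΔE/h = 1.080×10^-13/6.63×10^-34 = 1.63×10^20 Hz.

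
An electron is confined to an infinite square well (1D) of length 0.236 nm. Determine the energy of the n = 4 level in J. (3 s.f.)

E_4 = 1.73×10^-17 J

For an infinite well E_n = n²h²/(8m_eL²), so E_1 = h²/(8m_eL²) = (6.626×10^-34)²/(8·9.109×10^-31·(2.36×10^-10 m)²) = 1.082×10^-18 J.
Then E_4 = 4²·E_1 = 16·1.082×10^-18 J = 1.73×10^-17 J.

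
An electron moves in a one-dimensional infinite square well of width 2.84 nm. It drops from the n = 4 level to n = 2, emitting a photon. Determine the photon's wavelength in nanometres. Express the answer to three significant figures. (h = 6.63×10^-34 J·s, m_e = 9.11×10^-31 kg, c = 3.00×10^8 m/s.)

λ = 2.22×10^3 nm

E_1 = h²/(8m_eL²) = 7.478×10^-21 J, so ΔE = (4² − 2²)E_1 = 8.974×10^-20 J.
λ = hc/ΔE = (6.63×10^-34·3.00×10^8)/8.974×10^-20 = 2.22×10^-6 m = 2.22×10^3 nm.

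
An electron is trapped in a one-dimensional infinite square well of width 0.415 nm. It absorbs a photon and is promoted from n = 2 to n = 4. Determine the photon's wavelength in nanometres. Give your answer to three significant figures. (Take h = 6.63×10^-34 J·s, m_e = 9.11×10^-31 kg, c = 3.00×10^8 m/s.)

λ = 47.3 nm

E_1 = h²/(8m_eL²) = 3.502×10^-19 J, so ΔE = (4² − 2²)E_1 = 4.202×10^-18 J.
λ = hc/ΔE = (6.63×10^-34·3.00×10^8)/4.202×10^-18 = 4.73×10^-8 m = 47.3 nm.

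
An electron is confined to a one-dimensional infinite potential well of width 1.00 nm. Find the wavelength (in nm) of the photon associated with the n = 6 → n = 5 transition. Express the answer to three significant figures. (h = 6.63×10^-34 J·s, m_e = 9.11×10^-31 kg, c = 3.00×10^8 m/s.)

λ = 300 nm

E_1 = h²/(8m_eL²) = 6.031×10^-20 J, so ΔE = (6² − 5²)E_1 = 6.634×10^-19 J.
λ = hc/ΔE = (6.63×10^-34·3.00×10^8)/6.634×10^-19 = 3.00×10^-7 m = 300 nm.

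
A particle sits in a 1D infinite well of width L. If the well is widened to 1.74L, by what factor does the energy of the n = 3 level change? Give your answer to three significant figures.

E_n ∝ 1/L², so the energy scales by 1/1.74² = 0.330.

0.330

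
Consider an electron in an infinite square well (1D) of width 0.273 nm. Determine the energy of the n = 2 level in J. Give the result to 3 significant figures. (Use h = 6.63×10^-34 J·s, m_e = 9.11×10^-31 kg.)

For an infinite well E_n = n²h²/(8m_eL²), so E_1 = h²/(8m_eL²) = (6.63×10^-34)²/(8·9.11×10^-31·(2.73×10^-10 m)²) = 8.093×10^-19 J.
Then E_2 = 2²·E_1 = 4·8.093×10^-19 J = 3.24×10^-18 J.

E_2 = 3.24×10^-18 J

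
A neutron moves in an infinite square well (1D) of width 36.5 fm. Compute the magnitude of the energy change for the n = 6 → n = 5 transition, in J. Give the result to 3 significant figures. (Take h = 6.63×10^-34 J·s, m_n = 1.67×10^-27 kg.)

E_1 = h²/(8m_nL²) = 2.470×10^-14 J.
|ΔE| = |6² − 5²|·E_1 = 11·2.470×10^-14 J = 2.72×10^-13 J.

|ΔE| = 2.72×10^-13 J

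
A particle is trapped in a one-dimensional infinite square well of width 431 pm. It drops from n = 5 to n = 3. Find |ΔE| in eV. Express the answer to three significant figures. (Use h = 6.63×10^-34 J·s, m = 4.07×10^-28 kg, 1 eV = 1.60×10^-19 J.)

|ΔE| = 0.0727 eV

E_1 = h²/(8mL²) = 7.268×10^-22 J.
|ΔE| = |5² − 3²|·E_1 = 16·7.268×10^-22 J = 1.163×10^-20 J = 0.0727 eV.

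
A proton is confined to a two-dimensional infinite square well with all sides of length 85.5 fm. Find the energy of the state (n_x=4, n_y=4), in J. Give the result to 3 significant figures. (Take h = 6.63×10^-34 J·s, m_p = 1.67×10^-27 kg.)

E = 1.44×10^-13 J

For a 2D rectangular well E = (h²/8m_p)·Σ n_i²/L_i² = (6.63×10^-34)²/(8·1.67×10^-27) · [4²/(85.5 fm)² + 4²/(85.5 fm)²].
Evaluating gives E = 1.44×10^-13 J.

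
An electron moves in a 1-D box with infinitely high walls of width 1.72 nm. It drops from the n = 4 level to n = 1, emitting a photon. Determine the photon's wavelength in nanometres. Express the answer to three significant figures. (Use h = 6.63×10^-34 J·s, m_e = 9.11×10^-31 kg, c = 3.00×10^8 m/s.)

E_1 = h²/(8m_eL²) = 2.039×10^-20 J, so ΔE = (4² − 1²)E_1 = 3.058×10^-19 J.
λ = hc/ΔE = (6.63×10^-34·3.00×10^8)/3.058×10^-19 = 6.50×10^-7 m = 650 nm.

λ = 650 nm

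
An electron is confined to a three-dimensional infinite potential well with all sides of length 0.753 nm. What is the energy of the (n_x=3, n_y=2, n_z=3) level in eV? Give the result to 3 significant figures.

E = 14.6 eV

For a 3D rectangular well E = (h²/8m_e)·Σ n_i²/L_i² = (6.626×10^-34)²/(8·9.109×10^-31) · [3²/(0.753 nm)² + 2²/(0.753 nm)² + 3²/(0.753 nm)²].
Evaluating gives E = 2.338×10^-18 J = 14.6 eV.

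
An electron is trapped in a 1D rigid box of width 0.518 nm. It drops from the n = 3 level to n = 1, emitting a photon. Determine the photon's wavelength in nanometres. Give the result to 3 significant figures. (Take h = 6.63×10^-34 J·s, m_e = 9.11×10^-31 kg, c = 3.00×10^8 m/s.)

λ = 111 nm

E_1 = h²/(8m_eL²) = 2.248×10^-19 J, so ΔE = (3² − 1²)E_1 = 1.798×10^-18 J.
λ = hc/ΔE = (6.63×10^-34·3.00×10^8)/1.798×10^-18 = 1.11×10^-7 m = 111 nm.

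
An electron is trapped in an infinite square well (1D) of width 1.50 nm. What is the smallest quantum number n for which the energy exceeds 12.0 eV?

E_1 = h²/(8m_eL²) = 2.678×10^-20 J = 0.1672 eV.
Need n² > 12.0/0.1672 = 71.77, i.e. n > 8.472.
The smallest integer satisfying this is n = 9.

n = 9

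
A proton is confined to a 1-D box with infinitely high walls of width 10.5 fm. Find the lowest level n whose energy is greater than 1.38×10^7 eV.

E_1 = h²/(8m_pL²) = 2.975×10^-13 J = 1.857×10^6 eV.
Need n² > 1.38×10^7/1.857×10^6 = 7.431, i.e. n > 2.726.
The smallest integer satisfying this is n = 3.

n = 3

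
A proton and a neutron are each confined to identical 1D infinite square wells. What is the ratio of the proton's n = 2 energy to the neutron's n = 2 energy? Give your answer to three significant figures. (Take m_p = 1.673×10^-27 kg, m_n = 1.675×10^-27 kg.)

E_n ∝ 1/m at fixed n and L, so the ratio is m_n/m_p = 1.675×10^-27/1.673×10^-27 = 1.00.

1.00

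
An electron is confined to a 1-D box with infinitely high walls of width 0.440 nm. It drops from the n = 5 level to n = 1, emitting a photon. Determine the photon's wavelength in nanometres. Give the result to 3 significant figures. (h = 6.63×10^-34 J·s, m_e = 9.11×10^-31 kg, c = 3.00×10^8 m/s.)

E_1 = h²/(8m_eL²) = 3.115×10^-19 J, so ΔE = (5² − 1²)E_1 = 7.476×10^-18 J.
λ = hc/ΔE = (6.63×10^-34·3.00×10^8)/7.476×10^-18 = 2.66×10^-8 m = 26.6 nm.

λ = 26.6 nm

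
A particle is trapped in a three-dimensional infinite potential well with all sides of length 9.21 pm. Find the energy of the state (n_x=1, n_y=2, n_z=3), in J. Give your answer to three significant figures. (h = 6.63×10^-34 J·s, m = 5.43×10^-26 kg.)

E = 1.67×10^-19 J

For a 3D rectangular well E = (h²/8m)·Σ n_i²/L_i² = (6.63×10^-34)²/(8·5.43×10^-26) · [1²/(9.21 pm)² + 2²/(9.21 pm)² + 3²/(9.21 pm)²].
Evaluating gives E = 1.67×10^-19 J.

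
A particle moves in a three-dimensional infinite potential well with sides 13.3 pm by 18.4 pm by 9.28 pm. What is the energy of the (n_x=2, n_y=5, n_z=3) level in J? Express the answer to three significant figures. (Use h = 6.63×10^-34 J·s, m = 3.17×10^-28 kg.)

E = 3.48×10^-17 J

For a 3D rectangular well E = (h²/8m)·Σ n_i²/L_i² = (6.63×10^-34)²/(8·3.17×10^-28) · [2²/(13.3 pm)² + 5²/(18.4 pm)² + 3²/(9.28 pm)²].
Evaluating gives E = 3.48×10^-17 J.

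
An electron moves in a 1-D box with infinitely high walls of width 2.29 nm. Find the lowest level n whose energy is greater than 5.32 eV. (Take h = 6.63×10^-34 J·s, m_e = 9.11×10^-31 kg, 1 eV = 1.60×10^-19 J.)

E_1 = h²/(8m_eL²) = 1.150×10^-20 J = 0.07188 eV.
Need n² > 5.32/0.07188 = 74.01, i.e. n > 8.603.
The smallest integer satisfying this is n = 9.

n = 9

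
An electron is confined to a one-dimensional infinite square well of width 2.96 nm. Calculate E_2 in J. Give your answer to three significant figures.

E_2 = 2.75×10^-20 J

For an infinite well E_n = n²h²/(8m_eL²), so E_1 = h²/(8m_eL²) = (6.626×10^-34)²/(8·9.109×10^-31·(2.96×10^-9 m)²) = 6.876×10^-21 J.
Then E_2 = 2²·E_1 = 4·6.876×10^-21 J = 2.75×10^-20 J.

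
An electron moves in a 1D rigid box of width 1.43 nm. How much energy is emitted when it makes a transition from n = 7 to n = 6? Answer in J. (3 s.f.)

|ΔE| = 3.83×10^-19 J

E_1 = h²/(8m_eL²) = 2.946×10^-20 J.
|ΔE| = |7² − 6²|·E_1 = 13·2.946×10^-20 J = 3.83×10^-19 J.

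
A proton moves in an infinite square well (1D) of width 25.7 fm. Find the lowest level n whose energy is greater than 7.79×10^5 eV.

E_1 = h²/(8m_pL²) = 4.967×10^-14 J = 3.100×10^5 eV.
Need n² > 7.79×10^5/3.100×10^5 = 2.513, i.e. n > 1.585.
The smallest integer satisfying this is n = 2.

n = 2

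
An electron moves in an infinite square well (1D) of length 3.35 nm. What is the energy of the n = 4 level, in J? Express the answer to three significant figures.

E_4 = 8.59×10^-20 J

For an infinite well E_n = n²h²/(8m_eL²), so E_1 = h²/(8m_eL²) = (6.626×10^-34)²/(8·9.109×10^-31·(3.35×10^-9 m)²) = 5.368×10^-21 J.
Then E_4 = 4²·E_1 = 16·5.368×10^-21 J = 8.59×10^-20 J.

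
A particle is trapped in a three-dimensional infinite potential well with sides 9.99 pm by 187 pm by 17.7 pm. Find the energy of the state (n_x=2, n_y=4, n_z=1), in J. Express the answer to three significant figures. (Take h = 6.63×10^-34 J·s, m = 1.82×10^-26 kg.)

For a 3D rectangular well E = (h²/8m)·Σ n_i²/L_i² = (6.63×10^-34)²/(8·1.82×10^-26) · [2²/(9.99 pm)² + 4²/(187 pm)² + 1²/(17.7 pm)²].
Evaluating gives E = 1.32×10^-19 J.

E = 1.32×10^-19 J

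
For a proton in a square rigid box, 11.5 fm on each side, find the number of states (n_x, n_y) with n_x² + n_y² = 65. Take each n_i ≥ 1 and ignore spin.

The level has n_x² + n_y² = 65. The ordered positive-integer solutions are (1, 8), (4, 7), (7, 4), (8, 1).
That gives 4 states.

degeneracy = 4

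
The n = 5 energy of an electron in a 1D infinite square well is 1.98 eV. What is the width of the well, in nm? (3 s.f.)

L = 2.18 nm

From E_n = n²h²/(8m_eL²), L = n·h/√(8m_eE_n).
E_5 = 1.98 eV = 3.172×10^-19 J, so L = 5·6.626×10^-34/√(8·9.109×10^-31·3.172×10^-19) = 2.18×10^-9 m = 2.18 nm.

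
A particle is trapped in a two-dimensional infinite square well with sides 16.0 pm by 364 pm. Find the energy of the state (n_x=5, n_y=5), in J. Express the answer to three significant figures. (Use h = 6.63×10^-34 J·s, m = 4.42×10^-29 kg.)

For a 2D rectangular well E = (h²/8m)·Σ n_i²/L_i² = (6.63×10^-34)²/(8·4.42×10^-29) · [5²/(16.0 pm)² + 5²/(364 pm)²].
Evaluating gives E = 1.22×10^-16 J.

E = 1.22×10^-16 J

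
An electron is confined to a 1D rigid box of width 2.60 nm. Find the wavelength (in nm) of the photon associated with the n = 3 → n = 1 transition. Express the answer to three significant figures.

E_1 = h²/(8m_eL²) = 8.912×10^-21 J, so ΔE = (3² − 1²)E_1 = 7.130×10^-20 J.
λ = hc/ΔE = (6.626×10^-34·2.998×10^8)/7.130×10^-20 = 2.79×10^-6 m = 2.79×10^3 nm.

λ = 2.79×10^3 nm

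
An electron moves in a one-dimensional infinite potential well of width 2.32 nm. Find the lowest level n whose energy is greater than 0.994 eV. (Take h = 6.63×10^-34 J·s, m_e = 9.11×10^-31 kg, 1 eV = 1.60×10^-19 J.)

E_1 = h²/(8m_eL²) = 1.121×10^-20 J = 0.07006 eV.
Need n² > 0.994/0.07006 = 14.19, i.e. n > 3.767.
The smallest integer satisfying this is n = 4.

n = 4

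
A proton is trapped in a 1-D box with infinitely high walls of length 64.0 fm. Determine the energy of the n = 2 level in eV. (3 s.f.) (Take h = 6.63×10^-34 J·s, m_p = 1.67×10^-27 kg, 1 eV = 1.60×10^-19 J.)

E_2 = 2.01×10^5 eV

For an infinite well E_n = n²h²/(8m_pL²), so E_1 = h²/(8m_pL²) = (6.63×10^-34)²/(8·1.67×10^-27·(6.40×10^-14 m)²) = 8.033×10^-15 J.
Then E_2 = 2²·E_1 = 4·8.033×10^-15 J = 3.213×10^-14 J.
Converting, E_2 = 3.213×10^-14 J / (1.60×10^-19 J/eV) = 2.01×10^5 eV.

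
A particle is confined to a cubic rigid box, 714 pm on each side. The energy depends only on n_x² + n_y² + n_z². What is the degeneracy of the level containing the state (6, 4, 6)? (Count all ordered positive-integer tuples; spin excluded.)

The level has n_x² + n_y² + n_z² = 88. The ordered positive-integer solutions are (4, 6, 6), (6, 4, 6), (6, 6, 4).
That gives 3 states.

degeneracy = 3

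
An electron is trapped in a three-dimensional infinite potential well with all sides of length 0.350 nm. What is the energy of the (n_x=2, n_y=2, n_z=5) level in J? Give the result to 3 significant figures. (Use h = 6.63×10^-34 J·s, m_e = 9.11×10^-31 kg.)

For a 3D rectangular well E = (h²/8m_e)·Σ n_i²/L_i² = (6.63×10^-34)²/(8·9.11×10^-31) · [2²/(0.350 nm)² + 2²/(0.350 nm)² + 5²/(0.350 nm)²].
Evaluating gives E = 1.62×10^-17 J.

E = 1.62×10^-17 J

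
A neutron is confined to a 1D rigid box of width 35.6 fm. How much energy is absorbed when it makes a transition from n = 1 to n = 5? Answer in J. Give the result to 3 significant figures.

|ΔE| = 6.20×10^-13 J

E_1 = h²/(8m_nL²) = 2.585×10^-14 J.
|ΔE| = |1² − 5²|·E_1 = 24·2.585×10^-14 J = 6.20×10^-13 J.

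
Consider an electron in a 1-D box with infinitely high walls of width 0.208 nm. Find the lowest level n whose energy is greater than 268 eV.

n = 6

E_1 = h²/(8m_eL²) = 1.393×10^-18 J = 8.695 eV.
Need n² > 268/8.695 = 30.82, i.e. n > 5.552.
The smallest integer satisfying this is n = 6.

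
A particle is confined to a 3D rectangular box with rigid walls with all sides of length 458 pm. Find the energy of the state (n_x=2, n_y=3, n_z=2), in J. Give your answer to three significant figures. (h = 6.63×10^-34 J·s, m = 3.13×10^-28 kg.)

E = 1.42×10^-20 J

For a 3D rectangular well E = (h²/8m)·Σ n_i²/L_i² = (6.63×10^-34)²/(8·3.13×10^-28) · [2²/(458 pm)² + 3²/(458 pm)² + 2²/(458 pm)²].
Evaluating gives E = 1.42×10^-20 J.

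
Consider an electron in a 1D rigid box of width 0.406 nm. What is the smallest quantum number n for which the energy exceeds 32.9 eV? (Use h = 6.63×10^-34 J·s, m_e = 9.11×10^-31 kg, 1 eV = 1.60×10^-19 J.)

n = 4

E_1 = h²/(8m_eL²) = 3.659×10^-19 J = 2.287 eV.
Need n² > 32.9/2.287 = 14.39, i.e. n > 3.793.
The smallest integer satisfying this is n = 4.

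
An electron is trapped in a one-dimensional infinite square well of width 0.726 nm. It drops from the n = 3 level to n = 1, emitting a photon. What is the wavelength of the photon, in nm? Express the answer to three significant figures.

λ = 217 nm

E_1 = h²/(8m_eL²) = 1.143×10^-19 J, so ΔE = (3² − 1²)E_1 = 9.144×10^-19 J.
λ = hc/ΔE = (6.626×10^-34·2.998×10^8)/9.144×10^-19 = 2.17×10^-7 m = 217 nm.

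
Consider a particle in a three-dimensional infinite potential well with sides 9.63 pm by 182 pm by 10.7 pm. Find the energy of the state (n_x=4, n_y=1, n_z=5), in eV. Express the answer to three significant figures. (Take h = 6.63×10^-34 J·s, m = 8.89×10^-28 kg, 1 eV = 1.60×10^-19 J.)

For a 3D rectangular well E = (h²/8m)·Σ n_i²/L_i² = (6.63×10^-34)²/(8·8.89×10^-28) · [4²/(9.63 pm)² + 1²/(182 pm)² + 5²/(10.7 pm)²].
Evaluating gives E = 2.416×10^-17 J = 151 eV.

E = 151 eV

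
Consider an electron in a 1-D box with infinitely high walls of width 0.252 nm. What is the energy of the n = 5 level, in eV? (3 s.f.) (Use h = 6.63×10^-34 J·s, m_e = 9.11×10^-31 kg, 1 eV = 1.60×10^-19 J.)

For an infinite well E_n = n²h²/(8m_eL²), so E_1 = h²/(8m_eL²) = (6.63×10^-34)²/(8·9.11×10^-31·(2.52×10^-10 m)²) = 9.498×10^-19 J.
Then E_5 = 5²·E_1 = 25·9.498×10^-19 J = 2.374×10^-17 J.
Converting, E_5 = 2.374×10^-17 J / (1.60×10^-19 J/eV) = 148 eV.

E_5 = 148 eV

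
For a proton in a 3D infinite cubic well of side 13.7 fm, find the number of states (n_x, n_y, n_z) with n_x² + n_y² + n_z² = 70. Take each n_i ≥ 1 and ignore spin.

The level has n_x² + n_y² + n_z² = 70. The ordered positive-integer solutions are (3, 5, 6), (3, 6, 5), (5, 3, 6), (5, 6, 3), (6, 3, 5), (6, 5, 3).
That gives 6 states.

degeneracy = 6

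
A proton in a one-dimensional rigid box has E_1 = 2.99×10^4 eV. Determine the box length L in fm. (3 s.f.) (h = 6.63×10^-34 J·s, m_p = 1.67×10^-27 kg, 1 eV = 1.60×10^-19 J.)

L = 82.9 fm

From E_n = n²h²/(8m_pL²), L = n·h/√(8m_pE_n).
E_1 = 2.99×10^4 eV = 4.784×10^-15 J, so L = 1·6.63×10^-34/√(8·1.67×10^-27·4.784×10^-15) = 8.29×10^-14 m = 82.9 fm.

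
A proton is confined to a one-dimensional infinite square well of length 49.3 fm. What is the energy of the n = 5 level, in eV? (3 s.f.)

E_5 = 2.11×10^6 eV

For an infinite well E_n = n²h²/(8m_pL²), so E_1 = h²/(8m_pL²) = (6.626×10^-34)²/(8·1.673×10^-27·(4.93×10^-14 m)²) = 1.350×10^-14 J.
Then E_5 = 5²·E_1 = 25·1.350×10^-14 J = 3.375×10^-13 J.
Converting, E_5 = 3.375×10^-13 J / (1.602×10^-19 J/eV) = 2.11×10^6 eV.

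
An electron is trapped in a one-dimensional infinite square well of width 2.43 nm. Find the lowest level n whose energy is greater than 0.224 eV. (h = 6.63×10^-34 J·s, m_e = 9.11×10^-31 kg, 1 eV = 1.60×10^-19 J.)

E_1 = h²/(8m_eL²) = 1.021×10^-20 J = 0.06381 eV.
Need n² > 0.224/0.06381 = 3.510, i.e. n > 1.873.
The smallest integer satisfying this is n = 2.

n = 2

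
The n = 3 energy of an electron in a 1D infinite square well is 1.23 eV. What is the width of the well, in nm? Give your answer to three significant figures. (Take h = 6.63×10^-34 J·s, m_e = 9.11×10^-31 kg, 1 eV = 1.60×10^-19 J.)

From E_n = n²h²/(8m_eL²), L = n·h/√(8m_eE_n).
E_3 = 1.23 eV = 1.968×10^-19 J, so L = 3·6.63×10^-34/√(8·9.11×10^-31·1.968×10^-19) = 1.66×10^-9 m = 1.66 nm.

L = 1.66 nm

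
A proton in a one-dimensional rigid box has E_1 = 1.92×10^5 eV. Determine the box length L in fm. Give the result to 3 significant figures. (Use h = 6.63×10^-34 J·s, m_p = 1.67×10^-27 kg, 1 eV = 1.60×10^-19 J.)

L = 32.7 fm

From E_n = n²h²/(8m_pL²), L = n·h/√(8m_pE_n).
E_1 = 1.92×10^5 eV = 3.072×10^-14 J, so L = 1·6.63×10^-34/√(8·1.67×10^-27·3.072×10^-14) = 3.27×10^-14 m = 32.7 fm.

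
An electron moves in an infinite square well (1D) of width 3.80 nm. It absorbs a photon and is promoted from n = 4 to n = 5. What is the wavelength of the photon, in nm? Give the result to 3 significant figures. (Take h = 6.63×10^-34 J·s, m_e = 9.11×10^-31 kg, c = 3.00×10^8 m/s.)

E_1 = h²/(8m_eL²) = 4.177×10^-21 J, so ΔE = (5² − 4²)E_1 = 3.759×10^-20 J.
λ = hc/ΔE = (6.63×10^-34·3.00×10^8)/3.759×10^-20 = 5.29×10^-6 m = 5.29×10^3 nm.

λ = 5.29×10^3 nm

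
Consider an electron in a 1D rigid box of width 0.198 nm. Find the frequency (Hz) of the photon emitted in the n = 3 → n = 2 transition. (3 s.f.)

E_1 = h²/(8m_eL²) = 1.537×10^-18 J and ΔE = (3² − 2²)E_1 = 7.685×10^-18 J.
f = ΔE/h = 7.685×10^-18/6.626×10^-34 = 1.16×10^16 Hz.

f = 1.16×10^16 Hz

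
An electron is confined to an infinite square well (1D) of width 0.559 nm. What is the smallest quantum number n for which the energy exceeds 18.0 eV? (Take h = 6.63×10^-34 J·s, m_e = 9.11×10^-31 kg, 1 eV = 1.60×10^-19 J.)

n = 4

E_1 = h²/(8m_eL²) = 1.930×10^-19 J = 1.206 eV.
Need n² > 18.0/1.206 = 14.93, i.e. n > 3.864.
The smallest integer satisfying this is n = 4.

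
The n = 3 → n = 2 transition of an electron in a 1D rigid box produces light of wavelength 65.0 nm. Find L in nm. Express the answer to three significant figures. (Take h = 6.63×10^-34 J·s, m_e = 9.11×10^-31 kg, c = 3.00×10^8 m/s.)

L = 0.314 nm

The photon carries ΔE = hc/λ = 6.63×10^-34·3.00×10^8/6.50×10^-8 m = 3.060×10^-18 J.
Since ΔE = (3² − 2²)E_1, E_1 = 6.120×10^-19 J, and L = h/√(8m_eE_1) = 3.14×10^-10 m = 0.314 nm.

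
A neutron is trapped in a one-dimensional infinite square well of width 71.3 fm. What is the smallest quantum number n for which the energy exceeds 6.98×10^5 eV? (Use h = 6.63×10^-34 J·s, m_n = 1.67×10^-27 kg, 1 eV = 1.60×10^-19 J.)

E_1 = h²/(8m_nL²) = 6.472×10^-15 J = 4.045×10^4 eV.
Need n² > 6.98×10^5/4.045×10^4 = 17.26, i.e. n > 4.155.
The smallest integer satisfying this is n = 5.

n = 5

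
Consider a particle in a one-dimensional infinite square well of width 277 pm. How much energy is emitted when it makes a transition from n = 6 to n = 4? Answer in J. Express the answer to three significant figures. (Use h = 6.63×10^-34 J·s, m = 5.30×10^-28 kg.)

E_1 = h²/(8mL²) = 1.351×10^-21 J.
|ΔE| = |6² − 4²|·E_1 = 20·1.351×10^-21 J = 2.70×10^-20 J.

|ΔE| = 2.70×10^-20 J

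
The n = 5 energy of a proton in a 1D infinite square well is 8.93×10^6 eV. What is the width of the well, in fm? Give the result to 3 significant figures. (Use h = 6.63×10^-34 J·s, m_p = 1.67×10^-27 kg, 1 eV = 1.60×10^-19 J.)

L = 24.0 fm

From E_n = n²h²/(8m_pL²), L = n·h/√(8m_pE_n).
E_5 = 8.93×10^6 eV = 1.429×10^-12 J, so L = 5·6.63×10^-34/√(8·1.67×10^-27·1.429×10^-12) = 2.40×10^-14 m = 24.0 fm.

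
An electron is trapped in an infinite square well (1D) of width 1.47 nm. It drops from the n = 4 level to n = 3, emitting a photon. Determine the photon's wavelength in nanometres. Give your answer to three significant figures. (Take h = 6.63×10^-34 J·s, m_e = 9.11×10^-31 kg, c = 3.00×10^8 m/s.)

λ = 1.02×10^3 nm

E_1 = h²/(8m_eL²) = 2.791×10^-20 J, so ΔE = (4² − 3²)E_1 = 1.954×10^-19 J.
λ = hc/ΔE = (6.63×10^-34·3.00×10^8)/1.954×10^-19 = 1.02×10^-6 m = 1.02×10^3 nm.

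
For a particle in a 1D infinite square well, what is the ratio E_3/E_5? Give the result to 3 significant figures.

0.360

E_n ∝ n², so E_3/E_5 = 3²/5² = 9/25 = 0.360.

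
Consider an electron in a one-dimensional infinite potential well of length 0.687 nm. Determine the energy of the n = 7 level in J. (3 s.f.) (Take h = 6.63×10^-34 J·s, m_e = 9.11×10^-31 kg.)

E_7 = 6.26×10^-18 J

For an infinite well E_n = n²h²/(8m_eL²), so E_1 = h²/(8m_eL²) = (6.63×10^-34)²/(8·9.11×10^-31·(6.87×10^-10 m)²) = 1.278×10^-19 J.
Then E_7 = 7²·E_1 = 49·1.278×10^-19 J = 6.26×10^-18 J.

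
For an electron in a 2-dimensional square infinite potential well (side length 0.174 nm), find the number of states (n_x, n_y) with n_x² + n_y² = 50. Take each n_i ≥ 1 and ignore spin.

The level has n_x² + n_y² = 50. The ordered positive-integer solutions are (1, 7), (5, 5), (7, 1).
That gives 3 states.

degeneracy = 3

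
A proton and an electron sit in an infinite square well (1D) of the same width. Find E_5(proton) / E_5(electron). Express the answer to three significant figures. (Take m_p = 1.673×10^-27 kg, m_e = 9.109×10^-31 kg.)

E_n ∝ 1/m at fixed n and L, so the ratio is m_e/m_p = 9.109×10^-31/1.673×10^-27 = 5.44×10^-4.

5.44×10^-4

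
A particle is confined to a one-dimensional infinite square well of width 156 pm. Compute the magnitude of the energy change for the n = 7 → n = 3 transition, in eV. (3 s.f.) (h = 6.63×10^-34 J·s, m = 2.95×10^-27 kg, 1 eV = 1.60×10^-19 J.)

E_1 = h²/(8mL²) = 7.654×10^-22 J.
|ΔE| = |7² − 3²|·E_1 = 40·7.654×10^-22 J = 3.062×10^-20 J = 0.191 eV.

|ΔE| = 0.191 eV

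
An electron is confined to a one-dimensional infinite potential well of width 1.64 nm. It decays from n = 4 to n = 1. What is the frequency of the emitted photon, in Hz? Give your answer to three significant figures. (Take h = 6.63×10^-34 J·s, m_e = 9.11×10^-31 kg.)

f = 5.07×10^14 Hz

E_1 = h²/(8m_eL²) = 2.242×10^-20 J and ΔE = (4² − 1²)E_1 = 3.363×10^-19 J.
f = ΔE/h = 3.363×10^-19/6.63×10^-34 = 5.07×10^14 Hz.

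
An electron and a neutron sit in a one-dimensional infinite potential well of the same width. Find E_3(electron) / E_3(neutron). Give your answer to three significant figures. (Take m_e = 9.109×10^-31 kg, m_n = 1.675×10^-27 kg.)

E_n ∝ 1/m at fixed n and L, so the ratio is m_n/m_e = 1.675×10^-27/9.109×10^-31 = 1.84×10^3.

1.84×10^3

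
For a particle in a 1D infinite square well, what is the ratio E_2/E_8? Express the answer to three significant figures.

0.0625

E_n ∝ n², so E_2/E_8 = 2²/8² = 4/64 = 0.0625.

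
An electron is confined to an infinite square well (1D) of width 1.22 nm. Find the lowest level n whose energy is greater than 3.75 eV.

E_1 = h²/(8m_eL²) = 4.048×10^-20 J = 0.2527 eV.
Need n² > 3.75/0.2527 = 14.84, i.e. n > 3.852.
The smallest integer satisfying this is n = 4.

n = 4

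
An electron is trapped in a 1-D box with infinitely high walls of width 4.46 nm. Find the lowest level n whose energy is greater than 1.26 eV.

E_1 = h²/(8m_eL²) = 3.029×10^-21 J = 0.01891 eV.
Need n² > 1.26/0.01891 = 66.63, i.e. n > 8.163.
The smallest integer satisfying this is n = 9.

n = 9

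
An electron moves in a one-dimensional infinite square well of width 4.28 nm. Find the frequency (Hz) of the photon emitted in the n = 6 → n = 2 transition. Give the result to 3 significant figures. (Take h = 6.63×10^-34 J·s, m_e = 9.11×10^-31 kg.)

f = 1.59×10^14 Hz

E_1 = h²/(8m_eL²) = 3.293×10^-21 J and ΔE = (6² − 2²)E_1 = 1.054×10^-19 J.
f = ΔE/h = 1.054×10^-19/6.63×10^-34 = 1.59×10^14 Hz.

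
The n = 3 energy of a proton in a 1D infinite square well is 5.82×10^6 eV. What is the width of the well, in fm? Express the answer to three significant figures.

L = 17.8 fm

From E_n = n²h²/(8m_pL²), L = n·h/√(8m_pE_n).
E_3 = 5.82×10^6 eV = 9.324×10^-13 J, so L = 3·6.626×10^-34/√(8·1.673×10^-27·9.324×10^-13) = 1.78×10^-14 m = 17.8 fm.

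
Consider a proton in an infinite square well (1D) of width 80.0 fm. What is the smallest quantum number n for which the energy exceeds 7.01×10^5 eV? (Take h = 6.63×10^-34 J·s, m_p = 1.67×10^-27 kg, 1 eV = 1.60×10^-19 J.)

E_1 = h²/(8m_pL²) = 5.141×10^-15 J = 3.213×10^4 eV.
Need n² > 7.01×10^5/3.213×10^4 = 21.82, i.e. n > 4.671.
The smallest integer satisfying this is n = 5.

n = 5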